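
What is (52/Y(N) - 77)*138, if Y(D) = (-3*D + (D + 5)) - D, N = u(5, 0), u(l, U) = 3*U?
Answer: -45954/5 ≈ -9190.8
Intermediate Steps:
N = 0 (N = 3*0 = 0)
Y(D) = 5 - 3*D (Y(D) = (-3*D + (5 + D)) - D = (5 - 2*D) - D = 5 - 3*D)
(52/Y(N) - 77)*138 = (52/(5 - 3*0) - 77)*138 = (52/(5 + 0) - 77)*138 = (52/5 - 77)*138 = -333/5*138 = -45954/5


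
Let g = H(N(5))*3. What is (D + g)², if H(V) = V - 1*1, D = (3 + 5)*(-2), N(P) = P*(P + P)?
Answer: 17161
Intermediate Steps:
N(P) = 2*P² (N(P) = P*(2*P) = 2*P²)
D = -16 (D = 8*(-2) = -16)
H(V) = -1 + V (H(V) = V - 1 = -1 + V)
g = 147 (g = (-1 + 2*5²)*3 = (-1 + 2*25)*3 = (-1 + 50)*3 = 49*3 = 147)
(D + g)² = (-16 + 147)² = 131² = 17161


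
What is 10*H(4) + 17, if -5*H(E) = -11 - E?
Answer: 47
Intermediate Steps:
H(E) = 11/5 + E/5 (H(E) = -(-11 - E)/5 = 11/5 + E/5)
10*H(4) + 17 = 10*(11/5 + (1/5)*4) + 17 = 10*(11/5 + 4/5) + 17 = 10*3 + 17 = 30 + 17 = 47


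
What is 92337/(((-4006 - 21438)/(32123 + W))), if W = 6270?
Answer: -3545094441/25444 ≈ -1.3933e+5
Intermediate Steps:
92337/(((-4006 - 21438)/(32123 + W))) = 92337/(((-4006 - 21438)/(32123 + 6270))) = 92337/((-25444/38393)) = 92337/((-25444*1/38393)) = 92337/(-25444/38393) = 92337*(-38393/25444) = -3545094441/25444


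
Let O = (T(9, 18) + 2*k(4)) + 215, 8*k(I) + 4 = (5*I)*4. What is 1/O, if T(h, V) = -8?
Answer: 1/226 ≈ 0.0044248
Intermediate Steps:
k(I) = -½ + 5*I/2 (k(I) = -½ + ((5*I)*4)/8 = -½ + (20*I)/8 = -½ + 5*I/2)
O = 226 (O = (-8 + 2*(-½ + (5/2)*4)) + 215 = (-8 + 2*(-½ + 10)) + 215 = (-8 + 2*(19/2)) + 215 = (-8 + 19) + 215 = 11 + 215 = 226)
1/O = 1/226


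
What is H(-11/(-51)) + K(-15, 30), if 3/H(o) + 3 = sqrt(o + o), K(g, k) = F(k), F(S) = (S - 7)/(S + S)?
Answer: -17489/26220 - 3*sqrt(1122)/437 ≈ -0.89696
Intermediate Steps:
F(S) = (-7 + S)/(2*S) (F(S) = (-7 + S)/((2*S)) = (-7 + S)*(1/(2*S)) = (-7 + S)/(2*S))
K(g, k) = (-7 + k)/(2*k)
H(o) = 3/(-3 + sqrt(2)*sqrt(o)) (H(o) = 3/(-3 + sqrt(o + o)) = 3/(-3 + sqrt(2*o)) = 3/(-3 + sqrt(2)*sqrt(o)))
H(-11/(-51)) + K(-15, 30) = 3/(-3 + sqrt(2)*sqrt(-11/(-51))) + (1/2)*(-7 + 30)/30 = 3/(-3 + sqrt(2)*sqrt(-11*(-1/51))) + (1/2)*(1/30)*23 = 3/(-3 + sqrt(2)*sqrt(11/51)) + 23/60 = 3/(-3 + sqrt(2)*(sqrt(561)/51)) + 23/60 = 3/(-3 + sqrt(1122)/51) + 23/60 = 23/60 + 3/(-3 + sqrt(1122)/51)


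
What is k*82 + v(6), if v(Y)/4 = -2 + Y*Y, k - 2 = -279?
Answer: -22578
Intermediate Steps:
k = -277 (k = 2 - 279 = -277)
v(Y) = -8 + 4*Y² (v(Y) = 4*(-2 + Y*Y) = 4*(-2 + Y²) = -8 + 4*Y²)
k*82 + v(6) = -277*82 + (-8 + 4*6²) = -22714 + (-8 + 4*36) = -22714 + (-8 + 144) = -22714 + 136 = -22578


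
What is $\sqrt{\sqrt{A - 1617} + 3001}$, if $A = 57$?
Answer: $\sqrt{3001 + 2 i \sqrt{390}} \approx 54.783 + 0.3605 i$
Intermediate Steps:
$\sqrt{\sqrt{A - 1617} + 3001} = \sqrt{\sqrt{57 - 1617} + 3001} = \sqrt{\sqrt{-1560} + 3001} = \sqrt{2 i \sqrt{390} + 3001} = \sqrt{3001 + 2 i \sqrt{390}}$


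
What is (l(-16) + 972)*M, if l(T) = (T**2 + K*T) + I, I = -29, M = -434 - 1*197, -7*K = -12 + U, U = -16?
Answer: -716185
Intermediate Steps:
K = 4 (K = -(-12 - 16)/7 = -1/7*(-28) = 4)
M = -631 (M = -434 - 197 = -631)
l(T) = -29 + T**2 + 4*T (l(T) = (T**2 + 4*T) - 29 = -29 + T**2 + 4*T)
(l(-16) + 972)*M = ((-29 + (-16)**2 + 4*(-16)) + 972)*(-631) = ((-29 + 256 - 64) + 972)*(-631) = (163 + 972)*(-631) = 1135*(-631) = -716185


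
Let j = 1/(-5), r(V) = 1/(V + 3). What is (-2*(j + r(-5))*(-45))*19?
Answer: -1197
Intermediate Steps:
r(V) = 1/(3 + V)
j = -⅕ ≈ -0.20000
(-2*(j + r(-5))*(-45))*19 = (-2*(-⅕ + 1/(3 - 5))*(-45))*19 = (-2*(-⅕ + 1/(-2))*(-45))*19 = (-2*(-⅕ - ½)*(-45))*19 = (-2*(-7/10)*(-45))*19 = ((7/5)*(-45))*19 = -63*19 = -1197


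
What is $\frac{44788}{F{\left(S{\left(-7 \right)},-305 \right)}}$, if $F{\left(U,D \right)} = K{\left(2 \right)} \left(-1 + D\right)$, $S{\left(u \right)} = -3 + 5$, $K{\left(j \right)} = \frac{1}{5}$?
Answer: $- \frac{111970}{153} \approx -731.83$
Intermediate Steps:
$K{\left(j \right)} = \frac{1}{5}$
$S{\left(u \right)} = 2$
$F{\left(U,D \right)} = - \frac{1}{5} + \frac{D}{5}$ ($F{\left(U,D \right)} = \frac{-1 + D}{5} = - \frac{1}{5} + \frac{D}{5}$)
$\frac{44788}{F{\left(S{\left(-7 \right)},-305 \right)}} = \frac{44788}{- \frac{1}{5} + \frac{1}{5} \left(-305\right)} = \frac{44788}{- \frac{1}{5} - 61} = \frac{44788}{- \frac{306}{5}} = 44788 \left(- \frac{5}{306}\right) = - \frac{111970}{153}$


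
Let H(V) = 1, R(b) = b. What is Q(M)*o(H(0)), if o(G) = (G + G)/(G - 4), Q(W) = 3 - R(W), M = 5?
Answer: 4/3 ≈ 1.3333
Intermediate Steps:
Q(W) = 3 - W
o(G) = 2*G/(-4 + G) (o(G) = (2*G)/(-4 + G) = 2*G/(-4 + G))
Q(M)*o(H(0)) = (3 - 1*5)*(2*1/(-4 + 1)) = (3 - 5)*(2*1/(-3)) = -4*(-1)/3 = -2*(-⅔) = 4/3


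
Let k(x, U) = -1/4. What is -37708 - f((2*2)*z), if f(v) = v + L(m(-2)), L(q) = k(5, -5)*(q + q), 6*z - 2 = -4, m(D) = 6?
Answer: -113111/3 ≈ -37704.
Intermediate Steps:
k(x, U) = -1/4 (k(x, U) = -1*1/4 = -1/4)
z = -1/3 (z = 1/3 + (1/6)*(-4) = 1/3 - 2/3 = -1/3 ≈ -0.33333)
L(q) = -q/2 (L(q) = -(q + q)/4 = -q/2)
f(v) = -3 + v (f(v) = v - 1/2*6 = v - 3 = -3 + v)
-37708 - f((2*2)*z) = -37708 - (-3 + (2*2)*(-1/3)) = -37708 - (-3 + 4*(-1/3)) = -37708 - (-3 - 4/3) = -37708 - 1*(-13/3) = -37708 + 13/3 = -113111/3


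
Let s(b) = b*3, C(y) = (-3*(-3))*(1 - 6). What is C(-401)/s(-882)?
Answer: 5/294 ≈ 0.017007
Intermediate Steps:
C(y) = -45 (C(y) = 9*(-5) = -45)
s(b) = 3*b
C(-401)/s(-882) = -45/(3*(-882)) = -45/(-2646) = -45*(-1/2646) = 5/294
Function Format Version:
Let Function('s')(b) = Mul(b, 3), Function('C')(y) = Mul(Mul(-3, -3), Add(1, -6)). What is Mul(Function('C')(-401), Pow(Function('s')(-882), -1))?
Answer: Rational(5, 294) ≈ 0.017007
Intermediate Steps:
Function('C')(y) = -45 (Function('C')(y) = Mul(9, -5) = -45)
Function('s')(b) = Mul(3, b)
Mul(Function('C')(-401), Pow(Function('s')(-882), -1)) = Mul(-45, Pow(Mul(3, -882), -1)) = Mul(-45, Pow(-2646, -1)) = Mul(-45, Rational(-1, 2646)) = Rational(5, 294)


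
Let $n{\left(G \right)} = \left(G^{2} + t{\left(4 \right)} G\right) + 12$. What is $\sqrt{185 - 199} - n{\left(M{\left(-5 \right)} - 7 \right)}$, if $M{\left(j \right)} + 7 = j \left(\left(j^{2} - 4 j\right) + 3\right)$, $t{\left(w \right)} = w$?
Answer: $-63512 + i \sqrt{14} \approx -63512.0 + 3.7417 i$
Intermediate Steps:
$M{\left(j \right)} = -7 + j \left(3 + j^{2} - 4 j\right)$ ($M{\left(j \right)} = -7 + j \left(\left(j^{2} - 4 j\right) + 3\right) = -7 + j \left(3 + j^{2} - 4 j\right)$)
$n{\left(G \right)} = 12 + G^{2} + 4 G$ ($n{\left(G \right)} = \left(G^{2} + 4 G\right) + 12 = 12 + G^{2} + 4 G$)
$\sqrt{185 - 199} - n{\left(M{\left(-5 \right)} - 7 \right)} = \sqrt{185 - 199} - \left(12 + \left(\left(-7 + \left(-5\right)^{3} - 4 \left(-5\right)^{2} + 3 \left(-5\right)\right) - 7\right)^{2} + 4 \left(\left(-7 + \left(-5\right)^{3} - 4 \left(-5\right)^{2} + 3 \left(-5\right)\right) - 7\right)\right) = \sqrt{-14} - \left(12 + \left(\left(-7 - 125 - 100 - 15\right) - 7\right)^{2} + 4 \left(\left(-7 - 125 - 100 - 15\right) - 7\right)\right) = i \sqrt{14} - \left(12 + \left(\left(-7 - 125 - 100 - 15\right) - 7\right)^{2} + 4 \left(\left(-7 - 125 - 100 - 15\right) - 7\right)\right) = i \sqrt{14} - \left(12 + \left(-247 - 7\right)^{2} + 4 \left(-247 - 7\right)\right) = i \sqrt{14} - \left(12 + \left(-254\right)^{2} + 4 \left(-254\right)\right) = i \sqrt{14} - \left(12 + 64516 - 1016\right) = i \sqrt{14} - 63512 = -63512 + i \sqrt{14}$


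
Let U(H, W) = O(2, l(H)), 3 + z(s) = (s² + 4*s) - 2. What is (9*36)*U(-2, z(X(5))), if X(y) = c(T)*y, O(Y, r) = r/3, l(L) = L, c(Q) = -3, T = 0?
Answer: -216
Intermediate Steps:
O(Y, r) = r/3 (O(Y, r) = r*(⅓) = r/3)
X(y) = -3*y
z(s) = -5 + s² + 4*s (z(s) = -3 + ((s² + 4*s) - 2) = -3 + (-2 + s² + 4*s) = -5 + s² + 4*s)
U(H, W) = H/3
(9*36)*U(-2, z(X(5))) = (9*36)*((⅓)*(-2)) = 324*(-⅔) = -216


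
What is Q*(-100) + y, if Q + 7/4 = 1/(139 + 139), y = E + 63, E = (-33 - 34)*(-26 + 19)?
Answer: 98223/139 ≈ 706.64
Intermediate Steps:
E = 469 (E = -67*(-7) = 469)
y = 532 (y = 469 + 63 = 532)
Q = -971/556 (Q = -7/4 + 1/(139 + 139) = -7/4 + 1/278 = -971/556 ≈ -1.7464)
Q*(-100) + y = -971/556*(-100) + 532 = 24275/139 + 532 = 98223/139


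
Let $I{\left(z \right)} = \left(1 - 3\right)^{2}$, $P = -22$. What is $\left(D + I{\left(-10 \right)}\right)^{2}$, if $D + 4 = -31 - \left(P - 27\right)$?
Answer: $324$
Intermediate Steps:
$I{\left(z \right)} = 4$ ($I{\left(z \right)} = \left(-2\right)^{2} = 4$)
$D = 14$ ($D = -4 - -18 = -4 + \left(-31 + 49\right) = -4 + 18 = 14$)
$\left(D + I{\left(-10 \right)}\right)^{2} = \left(14 + 4\right)^{2} = 18^{2} = 324$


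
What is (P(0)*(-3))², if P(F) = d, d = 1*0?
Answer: 0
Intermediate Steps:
d = 0
P(F) = 0
(P(0)*(-3))² = (0*(-3))² = 0² = 0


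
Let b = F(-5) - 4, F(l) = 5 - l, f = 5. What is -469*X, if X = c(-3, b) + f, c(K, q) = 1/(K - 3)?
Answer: -13601/6 ≈ -2266.8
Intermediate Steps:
b = 6 (b = (5 - 1*(-5)) - 4 = (5 + 5) - 4 = 10 - 4 = 6)
c(K, q) = 1/(-3 + K)
X = 29/6 (X = 1/(-3 - 3) + 5 = 1/(-6) + 5 = -⅙ + 5 = 29/6 ≈ 4.8333)
-469*X = -469*29/6 = -13601/6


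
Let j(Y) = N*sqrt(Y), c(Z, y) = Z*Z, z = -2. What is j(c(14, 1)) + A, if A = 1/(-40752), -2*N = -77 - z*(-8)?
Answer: 26529551/40752 ≈ 651.00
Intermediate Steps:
c(Z, y) = Z**2
N = 93/2 (N = -(-77 - (-2)*(-8))/2 = -(-77 - 1*16)/2 = -(-77 - 16)/2 = -1/2*(-93) = 93/2 ≈ 46.500)
j(Y) = 93*sqrt(Y)/2
A = -1/40752 ≈ -2.4539e-5
j(c(14, 1)) + A = 93*sqrt(14**2)/2 - 1/40752 = 93*sqrt(196)/2 - 1/40752 = (93/2)*14 - 1/40752 = 651 - 1/40752 = 26529551/40752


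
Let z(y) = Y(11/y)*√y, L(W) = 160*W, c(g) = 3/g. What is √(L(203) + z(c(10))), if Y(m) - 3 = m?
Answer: √(29232000 + 3570*√30)/30 ≈ 180.28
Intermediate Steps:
Y(m) = 3 + m
z(y) = √y*(3 + 11/y) (z(y) = (3 + 11/y)*√y = √y*(3 + 11/y))
√(L(203) + z(c(10))) = √(160*203 + (11 + 3*(3/10))/√(3/10)) = √(32480 + (11 + 3*(3*(⅒)))/√(3*(⅒))) = √(32480 + (11 + 3*(3/10))/√(3/10)) = √(32480 + (√30/3)*(11 + 9/10)) = √(32480 + (√30/3)*(119/10)) = √(32480 + 119*√30/30)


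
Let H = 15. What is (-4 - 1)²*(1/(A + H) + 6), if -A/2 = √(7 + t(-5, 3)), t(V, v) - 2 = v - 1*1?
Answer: 27525/181 + 50*√11/181 ≈ 152.99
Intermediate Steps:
t(V, v) = 1 + v (t(V, v) = 2 + (v - 1*1) = 2 + (v - 1) = 2 + (-1 + v) = 1 + v)
A = -2*√11 (A = -2*√(7 + (1 + 3)) = -2*√(7 + 4) = -2*√11 ≈ -6.6332)
(-4 - 1)²*(1/(A + H) + 6) = (-4 - 1)²*(1/(-2*√11 + 15) + 6) = (-5)²*(1/(15 - 2*√11) + 6) = 25*(6 + 1/(15 - 2*√11)) = 150 + 25/(15 - 2*√11)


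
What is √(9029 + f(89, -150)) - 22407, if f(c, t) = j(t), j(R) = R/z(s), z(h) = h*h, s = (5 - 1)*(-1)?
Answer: -22407 + √144314/4 ≈ -22312.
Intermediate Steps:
s = -4 (s = 4*(-1) = -4)
z(h) = h²
j(R) = R/16 (j(R) = R/((-4)²) = R/16)
f(c, t) = t/16
√(9029 + f(89, -150)) - 22407 = √(9029 + (1/16)*(-150)) - 22407 = √(9029 - 75/8) - 22407 = √(72157/8) - 22407 = √144314/4 - 22407 = -22407 + √144314/4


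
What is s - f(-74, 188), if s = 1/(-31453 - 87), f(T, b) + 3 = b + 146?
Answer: -10439741/31540 ≈ -331.00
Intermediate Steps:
f(T, b) = 143 + b (f(T, b) = -3 + (b + 146) = -3 + (146 + b) = 143 + b)
s = -1/31540 (s = 1/(-31540) = -1/31540 ≈ -3.1706e-5)
s - f(-74, 188) = -1/31540 - (143 + 188) = -1/31540 - 1*331 = -1/31540 - 331 = -10439741/31540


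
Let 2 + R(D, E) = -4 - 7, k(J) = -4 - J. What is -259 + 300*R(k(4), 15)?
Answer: -4159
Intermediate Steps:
R(D, E) = -13 (R(D, E) = -2 + (-4 - 7) = -2 - 11 = -13)
-259 + 300*R(k(4), 15) = -259 + 300*(-13) = -259 - 3900 = -4159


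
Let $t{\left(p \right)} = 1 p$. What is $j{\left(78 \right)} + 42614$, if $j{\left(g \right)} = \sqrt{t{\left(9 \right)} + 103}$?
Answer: $42614 + 4 \sqrt{7} \approx 42625.0$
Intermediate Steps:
$t{\left(p \right)} = p$
$j{\left(g \right)} = 4 \sqrt{7}$ ($j{\left(g \right)} = \sqrt{9 + 103} = \sqrt{112} = 4 \sqrt{7}$)
$j{\left(78 \right)} + 42614 = 4 \sqrt{7} + 42614 = 42614 + 4 \sqrt{7}$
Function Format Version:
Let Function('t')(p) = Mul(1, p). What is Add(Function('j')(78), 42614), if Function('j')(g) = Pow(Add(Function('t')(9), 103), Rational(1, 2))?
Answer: Add(42614, Mul(4, Pow(7, Rational(1, 2)))) ≈ 42625.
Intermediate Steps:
Function('t')(p) = p
Function('j')(g) = Mul(4, Pow(7, Rational(1, 2))) (Function('j')(g) = Pow(Add(9, 103), Rational(1, 2)) = Pow(112, Rational(1, 2)) = Mul(4, Pow(7, Rational(1, 2))))
Add(Function('j')(78), 42614) = Add(Mul(4, Pow(7, Rational(1, 2))), 42614) = Add(42614, Mul(4, Pow(7, Rational(1, 2))))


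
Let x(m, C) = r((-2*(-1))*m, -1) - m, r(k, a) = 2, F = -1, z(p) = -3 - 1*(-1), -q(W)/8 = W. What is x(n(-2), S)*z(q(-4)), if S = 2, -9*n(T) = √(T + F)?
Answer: -4 - 2*I*√3/9 ≈ -4.0 - 0.3849*I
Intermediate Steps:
q(W) = -8*W
z(p) = -2 (z(p) = -3 + 1 = -2)
n(T) = -√(-1 + T)/9 (n(T) = -√(T - 1)/9 = -√(-1 + T)/9)
x(m, C) = 2 - m
x(n(-2), S)*z(q(-4)) = (2 - (-1)*√(-1 - 2)/9)*(-2) = (2 - (-1)*√(-3)/9)*(-2) = (2 - (-1)*I*√3/9)*(-2) = (2 + I*√3/9)*(-2) = -4 - 2*I*√3/9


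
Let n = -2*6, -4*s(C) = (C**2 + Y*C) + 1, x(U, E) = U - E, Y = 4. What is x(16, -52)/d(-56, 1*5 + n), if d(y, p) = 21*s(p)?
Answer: -136/231 ≈ -0.58874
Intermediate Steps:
s(C) = -1/4 - C - C**2/4 (s(C) = -((C**2 + 4*C) + 1)/4 = -(1 + C**2 + 4*C)/4 = -1/4 - C - C**2/4)
n = -12
d(y, p) = -21/4 - 21*p - 21*p**2/4 (d(y, p) = 21*(-1/4 - p - p**2/4) = -21/4 - 21*p - 21*p**2/4)
x(16, -52)/d(-56, 1*5 + n) = (16 - 1*(-52))/(-21/4 - 21*(1*5 - 12) - 21*(1*5 - 12)**2/4) = (16 + 52)/(-21/4 - 21*(5 - 12) - 21*(5 - 12)**2/4) = 68/(-21/4 - 21*(-7) - 21/4*(-7)**2) = 68/(-21/4 + 147 - 21/4*49) = 68/(-21/4 + 147 - 1029/4) = 68/(-231/2) = 68*(-2/231) = -136/231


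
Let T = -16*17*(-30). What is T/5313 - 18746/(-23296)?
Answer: 530573/226688 ≈ 2.3405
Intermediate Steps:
T = 8160 (T = -272*(-30) = 8160)
T/5313 - 18746/(-23296) = 8160/5313 - 18746/(-23296) = 8160*(1/5313) - 18746*(-1/23296) = 2720/1771 + 103/128 = 530573/226688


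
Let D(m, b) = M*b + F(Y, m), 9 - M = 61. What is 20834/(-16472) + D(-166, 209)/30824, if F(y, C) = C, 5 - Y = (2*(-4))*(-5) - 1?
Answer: -12874051/7933327 ≈ -1.6228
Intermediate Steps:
Y = -34 (Y = 5 - ((2*(-4))*(-5) - 1) = 5 - (-8*(-5) - 1) = 5 - (40 - 1) = 5 - 1*39 = 5 - 39 = -34)
M = -52 (M = 9 - 1*61 = 9 - 61 = -52)
D(m, b) = m - 52*b (D(m, b) = -52*b + m = m - 52*b)
20834/(-16472) + D(-166, 209)/30824 = 20834/(-16472) + (-166 - 52*209)/30824 = 20834*(-1/16472) + (-166 - 10868)*(1/30824) = -10417/8236 - 11034*1/30824 = -10417/8236 - 5517/15412 = -12874051/7933327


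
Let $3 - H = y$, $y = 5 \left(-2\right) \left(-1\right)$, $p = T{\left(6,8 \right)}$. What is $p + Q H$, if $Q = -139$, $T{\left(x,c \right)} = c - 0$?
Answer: $981$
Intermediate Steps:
$T{\left(x,c \right)} = c$ ($T{\left(x,c \right)} = c + 0 = c$)
$p = 8$
$y = 10$ ($y = \left(-10\right) \left(-1\right) = 10$)
$H = -7$ ($H = 3 - 10 = -7$)
$p + Q H = 8 - -973 = 8 + 973 = 981$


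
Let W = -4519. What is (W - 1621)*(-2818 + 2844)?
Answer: -159640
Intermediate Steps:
(W - 1621)*(-2818 + 2844) = (-4519 - 1621)*(-2818 + 2844) = -6140*26 = -159640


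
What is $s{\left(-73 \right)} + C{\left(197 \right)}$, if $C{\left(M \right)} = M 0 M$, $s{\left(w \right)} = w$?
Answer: $-73$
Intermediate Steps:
$C{\left(M \right)} = 0$ ($C{\left(M \right)} = 0 M = 0$)
$s{\left(-73 \right)} + C{\left(197 \right)} = -73 + 0 = -73$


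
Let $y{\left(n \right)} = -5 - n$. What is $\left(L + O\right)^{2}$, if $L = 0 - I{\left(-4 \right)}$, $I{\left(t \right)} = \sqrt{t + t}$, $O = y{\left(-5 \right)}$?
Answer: $-8$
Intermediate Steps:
$O = 0$ ($O = -5 - -5 = -5 + 5 = 0$)
$I{\left(t \right)} = \sqrt{2} \sqrt{t}$ ($I{\left(t \right)} = \sqrt{2 t} = \sqrt{2} \sqrt{t}$)
$L = - 2 i \sqrt{2}$ ($L = 0 - \sqrt{2} \sqrt{-4} = 0 - \sqrt{2} \cdot 2 i = 0 - 2 i \sqrt{2} = - 2 i \sqrt{2} \approx - 2.8284 i$)
$\left(L + O\right)^{2} = \left(- 2 i \sqrt{2} + 0\right)^{2} = \left(- 2 i \sqrt{2}\right)^{2} = -8$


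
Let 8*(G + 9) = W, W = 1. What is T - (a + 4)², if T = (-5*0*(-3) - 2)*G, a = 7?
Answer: -413/4 ≈ -103.25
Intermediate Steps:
G = -71/8 (G = -9 + (⅛)*1 = -9 + ⅛ = -71/8 ≈ -8.8750)
T = 71/4 (T = (-5*0*(-3) - 2)*(-71/8) = (0*(-3) - 2)*(-71/8) = (0 - 2)*(-71/8) = -2*(-71/8) = 71/4 ≈ 17.750)
T - (a + 4)² = 71/4 - (7 + 4)² = 71/4 - 1*11² = 71/4 - 1*121 = 71/4 - 121 = -413/4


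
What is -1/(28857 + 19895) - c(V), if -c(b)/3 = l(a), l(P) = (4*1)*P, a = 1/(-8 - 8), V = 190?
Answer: -36565/48752 ≈ -0.75002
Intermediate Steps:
a = -1/16 (a = 1/(-16) = -1/16 ≈ -0.062500)
l(P) = 4*P
c(b) = ¾ (c(b) = -12*(-1)/16 = -3*(-¼) = ¾)
-1/(28857 + 19895) - c(V) = -1/(28857 + 19895) - 1*¾ = -1/48752 - ¾ = -36565/48752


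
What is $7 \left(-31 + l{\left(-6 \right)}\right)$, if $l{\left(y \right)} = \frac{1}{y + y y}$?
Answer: $- \frac{6503}{30} \approx -216.77$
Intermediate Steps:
$l{\left(y \right)} = \frac{1}{y + y^{2}}$
$7 \left(-31 + l{\left(-6 \right)}\right) = 7 \left(-31 + \frac{1}{\left(-6\right) \left(1 - 6\right)}\right) = 7 \left(-31 - \frac{1}{6 \left(-5\right)}\right) = 7 \left(-31 - - \frac{1}{30}\right) = 7 \left(-31 + \frac{1}{30}\right) = 7 \left(- \frac{929}{30}\right) = - \frac{6503}{30}$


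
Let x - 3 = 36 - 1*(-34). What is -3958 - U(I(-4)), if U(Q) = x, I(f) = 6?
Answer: -4031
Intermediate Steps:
x = 73 (x = 3 + (36 - 1*(-34)) = 3 + (36 + 34) = 3 + 70 = 73)
U(Q) = 73
-3958 - U(I(-4)) = -3958 - 1*73 = -3958 - 73 = -4031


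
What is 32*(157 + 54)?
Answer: 6752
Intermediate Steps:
32*(157 + 54) = 32*211 = 6752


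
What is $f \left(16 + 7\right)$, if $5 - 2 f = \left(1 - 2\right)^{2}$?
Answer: $46$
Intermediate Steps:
$f = 2$ ($f = \frac{5}{2} - \frac{\left(1 - 2\right)^{2}}{2} = \frac{5}{2} - \frac{\left(-1\right)^{2}}{2} = \frac{5}{2} - \frac{1}{2} = 2$)
$f \left(16 + 7\right) = 2 \left(16 + 7\right) = 2 \cdot 23 = 46$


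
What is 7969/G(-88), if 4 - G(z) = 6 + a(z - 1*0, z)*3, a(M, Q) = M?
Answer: 7969/262 ≈ 30.416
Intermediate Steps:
G(z) = -2 - 3*z (G(z) = 4 - (6 + (z - 1*0)*3) = 4 - (6 + (z + 0)*3) = 4 - (6 + z*3) = 4 - (6 + 3*z) = 4 + (-6 - 3*z) = -2 - 3*z)
7969/G(-88) = 7969/(-2 - 3*(-88)) = 7969/(-2 + 264) = 7969/262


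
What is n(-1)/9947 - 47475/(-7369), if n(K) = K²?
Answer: 472241194/73299443 ≈ 6.4426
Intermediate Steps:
n(-1)/9947 - 47475/(-7369) = (-1)²/9947 - 47475/(-7369) = 1*(1/9947) - 47475*(-1/7369) = 1/9947 + 47475/7369 = 472241194/73299443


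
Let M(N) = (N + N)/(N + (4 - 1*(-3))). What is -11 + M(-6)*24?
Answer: -299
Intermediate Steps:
M(N) = 2*N/(7 + N) (M(N) = (2*N)/(N + (4 + 3)) = (2*N)/(N + 7) = (2*N)/(7 + N) = 2*N/(7 + N))
-11 + M(-6)*24 = -11 + (2*(-6)/(7 - 6))*24 = -11 + (2*(-6)/1)*24 = -11 + (2*(-6)*1)*24 = -11 - 12*24 = -11 - 288 = -299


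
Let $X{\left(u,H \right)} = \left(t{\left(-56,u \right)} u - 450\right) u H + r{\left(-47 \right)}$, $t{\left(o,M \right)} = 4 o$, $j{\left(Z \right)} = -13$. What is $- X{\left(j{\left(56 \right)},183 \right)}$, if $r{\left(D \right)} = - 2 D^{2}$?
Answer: $5861516$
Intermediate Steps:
$X{\left(u,H \right)} = -4418 + H u \left(-450 - 224 u\right)$ ($X{\left(u,H \right)} = \left(4 \left(-56\right) u - 450\right) u H - 2 \left(-47\right)^{2} = \left(- 224 u - 450\right) u H - 4418 = \left(-450 - 224 u\right) u H - 4418 = u \left(-450 - 224 u\right) H - 4418 = H u \left(-450 - 224 u\right) - 4418 = -4418 + H u \left(-450 - 224 u\right)$)
$- X{\left(j{\left(56 \right)},183 \right)} = - (-4418 - 82350 \left(-13\right) - 40992 \left(-13\right)^{2}) = - (-4418 + 1070550 - 40992 \cdot 169) = - (-4418 + 1070550 - 6927648) = \left(-1\right) \left(-5861516\right) = 5861516$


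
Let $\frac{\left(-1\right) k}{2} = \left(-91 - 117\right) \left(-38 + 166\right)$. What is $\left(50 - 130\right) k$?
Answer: $-4259840$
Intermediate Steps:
$k = 53248$ ($k = - 2 \left(-91 - 117\right) \left(-38 + 166\right) = - 2 \left(\left(-208\right) 128\right) = \left(-2\right) \left(-26624\right) = 53248$)
$\left(50 - 130\right) k = \left(50 - 130\right) 53248 = \left(-80\right) 53248 = -4259840$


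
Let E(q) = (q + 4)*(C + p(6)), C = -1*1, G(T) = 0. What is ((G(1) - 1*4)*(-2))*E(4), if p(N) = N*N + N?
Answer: 2624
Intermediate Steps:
C = -1
p(N) = N + N² (p(N) = N² + N = N + N²)
E(q) = 164 + 41*q (E(q) = (q + 4)*(-1 + 6*(1 + 6)) = (4 + q)*(-1 + 6*7) = (4 + q)*(-1 + 42) = (4 + q)*41 = 164 + 41*q)
((G(1) - 1*4)*(-2))*E(4) = ((0 - 1*4)*(-2))*(164 + 41*4) = ((0 - 4)*(-2))*(164 + 164) = -4*(-2)*328 = 8*328 = 2624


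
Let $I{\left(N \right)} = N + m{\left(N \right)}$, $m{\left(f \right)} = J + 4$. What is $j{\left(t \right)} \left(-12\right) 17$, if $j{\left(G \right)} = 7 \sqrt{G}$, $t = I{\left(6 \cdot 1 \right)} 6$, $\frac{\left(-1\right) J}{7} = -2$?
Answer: $-17136$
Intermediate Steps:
$J = 14$ ($J = \left(-7\right) \left(-2\right) = 14$)
$m{\left(f \right)} = 18$ ($m{\left(f \right)} = 14 + 4 = 18$)
$I{\left(N \right)} = 18 + N$ ($I{\left(N \right)} = N + 18 = 18 + N$)
$t = 144$ ($t = \left(18 + 6 \cdot 1\right) 6 = \left(18 + 6\right) 6 = 24 \cdot 6 = 144$)
$j{\left(t \right)} \left(-12\right) 17 = 7 \sqrt{144} \left(-12\right) 17 = 7 \cdot 12 \left(-12\right) 17 = 84 \left(-12\right) 17 = \left(-1008\right) 17 = -17136$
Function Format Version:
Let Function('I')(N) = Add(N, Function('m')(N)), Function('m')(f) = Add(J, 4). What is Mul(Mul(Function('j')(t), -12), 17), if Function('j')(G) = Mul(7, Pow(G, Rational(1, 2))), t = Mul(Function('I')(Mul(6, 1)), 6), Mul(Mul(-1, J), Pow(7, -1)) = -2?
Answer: -17136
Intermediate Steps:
J = 14 (J = Mul(-7, -2) = 14)
Function('m')(f) = 18 (Function('m')(f) = Add(14, 4) = 18)
Function('I')(N) = Add(18, N) (Function('I')(N) = Add(N, 18) = Add(18, N))
t = 144 (t = Mul(Add(18, Mul(6, 1)), 6) = Mul(Add(18, 6), 6) = Mul(24, 6) = 144)
Mul(Mul(Function('j')(t), -12), 17) = Mul(Mul(Mul(7, Pow(144, Rational(1, 2))), -12), 17) = Mul(Mul(Mul(7, 12), -12), 17) = Mul(Mul(84, -12), 17) = Mul(-1008, 17) = -17136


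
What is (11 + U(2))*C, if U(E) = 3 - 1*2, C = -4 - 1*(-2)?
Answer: -24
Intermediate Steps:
C = -2 (C = -4 + 2 = -2)
U(E) = 1 (U(E) = 3 - 2 = 1)
(11 + U(2))*C = (11 + 1)*(-2) = 12*(-2) = -24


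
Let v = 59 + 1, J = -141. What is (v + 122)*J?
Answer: -25662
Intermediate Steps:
v = 60
(v + 122)*J = (60 + 122)*(-141) = 182*(-141) = -25662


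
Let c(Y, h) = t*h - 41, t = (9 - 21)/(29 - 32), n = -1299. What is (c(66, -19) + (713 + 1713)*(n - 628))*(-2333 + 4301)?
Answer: -9200437392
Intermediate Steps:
t = 4 (t = -12/(-3) = -12*(-1/3) = 4)
c(Y, h) = -41 + 4*h (c(Y, h) = 4*h - 41 = -41 + 4*h)
(c(66, -19) + (713 + 1713)*(n - 628))*(-2333 + 4301) = ((-41 + 4*(-19)) + (713 + 1713)*(-1299 - 628))*(-2333 + 4301) = ((-41 - 76) + 2426*(-1927))*1968 = (-117 - 4674902)*1968 = -4675019*1968 = -9200437392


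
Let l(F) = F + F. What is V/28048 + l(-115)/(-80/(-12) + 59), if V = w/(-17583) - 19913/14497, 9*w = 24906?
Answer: -14799605103330767/4225328652052368 ≈ -3.5026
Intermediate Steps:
w = 8302/3 (w = (⅑)*24906 = 8302/3 ≈ 2767.3)
l(F) = 2*F
V = -1170744931/764702253 (V = (8302/3)/(-17583) - 19913/14497 = (8302/3)*(-1/17583) - 19913*1/14497 = -8302/52749 - 19913/14497 = -1170744931/764702253 ≈ -1.5310)
V/28048 + l(-115)/(-80/(-12) + 59) = -1170744931/764702253/28048 + (2*(-115))/(-80/(-12) + 59) = -1170744931/764702253*1/28048 - 230/(-80*(-1/12) + 59) = -1170744931/21448368792144 - 230/(20/3 + 59) = -1170744931/21448368792144 - 230/197/3 = -1170744931/21448368792144 - 230*3/197 = -1170744931/21448368792144 - 690/197 = -14799605103330767/4225328652052368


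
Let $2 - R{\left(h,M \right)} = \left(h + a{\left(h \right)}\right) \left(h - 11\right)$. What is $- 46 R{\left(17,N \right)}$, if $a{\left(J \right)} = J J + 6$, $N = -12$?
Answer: $86020$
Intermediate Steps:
$a{\left(J \right)} = 6 + J^{2}$ ($a{\left(J \right)} = J^{2} + 6 = 6 + J^{2}$)
$R{\left(h,M \right)} = 2 - \left(-11 + h\right) \left(6 + h + h^{2}\right)$ ($R{\left(h,M \right)} = 2 - \left(h + \left(6 + h^{2}\right)\right) \left(h - 11\right) = 2 - \left(6 + h + h^{2}\right) \left(-11 + h\right) = 2 - \left(-11 + h\right) \left(6 + h + h^{2}\right)$)
$- 46 R{\left(17,N \right)} = - 46 \left(68 - 17^{3} + 5 \cdot 17 + 10 \cdot 17^{2}\right) = - 46 \left(68 - 4913 + 85 + 10 \cdot 289\right) = - 46 \left(68 - 4913 + 85 + 2890\right) = \left(-46\right) \left(-1870\right) = 86020$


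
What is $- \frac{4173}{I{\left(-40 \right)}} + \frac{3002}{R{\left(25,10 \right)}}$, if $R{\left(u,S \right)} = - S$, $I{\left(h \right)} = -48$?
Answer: $- \frac{17061}{80} \approx -213.26$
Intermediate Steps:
$- \frac{4173}{I{\left(-40 \right)}} + \frac{3002}{R{\left(25,10 \right)}} = - \frac{4173}{-48} + \frac{3002}{\left(-1\right) 10} = \left(-4173\right) \left(- \frac{1}{48}\right) + \frac{3002}{-10} = \frac{1391}{16} + 3002 \left(- \frac{1}{10}\right) = \frac{1391}{16} - \frac{1501}{5} = - \frac{17061}{80}$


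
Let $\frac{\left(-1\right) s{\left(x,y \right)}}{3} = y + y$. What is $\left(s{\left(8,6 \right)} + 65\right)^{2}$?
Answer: $841$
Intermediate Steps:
$s{\left(x,y \right)} = - 6 y$ ($s{\left(x,y \right)} = - 3 \left(y + y\right) = - 3 \cdot 2 y = - 6 y$)
$\left(s{\left(8,6 \right)} + 65\right)^{2} = \left(\left(-6\right) 6 + 65\right)^{2} = \left(-36 + 65\right)^{2} = 29^{2} = 841$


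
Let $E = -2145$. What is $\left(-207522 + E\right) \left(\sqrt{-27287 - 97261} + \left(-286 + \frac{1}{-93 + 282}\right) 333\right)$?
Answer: $\frac{139775274329}{7} - 419334 i \sqrt{31137} \approx 1.9968 \cdot 10^{10} - 7.3994 \cdot 10^{7} i$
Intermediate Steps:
$\left(-207522 + E\right) \left(\sqrt{-27287 - 97261} + \left(-286 + \frac{1}{-93 + 282}\right) 333\right) = \left(-207522 - 2145\right) \left(\sqrt{-27287 - 97261} + \left(-286 + \frac{1}{-93 + 282}\right) 333\right) = - 209667 \left(\sqrt{-124548} + \left(-286 + \frac{1}{189}\right) 333\right) = - 209667 \left(2 i \sqrt{31137} + \left(-286 + \frac{1}{189}\right) 333\right) = - 209667 \left(2 i \sqrt{31137} - \frac{1999961}{21}\right) = - 209667 \left(- \frac{1999961}{21} + 2 i \sqrt{31137}\right) = \frac{139775274329}{7} - 419334 i \sqrt{31137}$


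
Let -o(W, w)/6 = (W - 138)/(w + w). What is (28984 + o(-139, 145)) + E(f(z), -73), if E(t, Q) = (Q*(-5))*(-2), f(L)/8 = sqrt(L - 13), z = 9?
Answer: 4097661/145 ≈ 28260.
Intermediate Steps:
o(W, w) = -3*(-138 + W)/w (o(W, w) = -6*(W - 138)/(w + w) = -6*(-138 + W)/(2*w) = -6*(-138 + W)*1/(2*w) = -3*(-138 + W)/w)
f(L) = 8*sqrt(-13 + L) (f(L) = 8*sqrt(L - 13) = 8*sqrt(-13 + L))
E(t, Q) = 10*Q (E(t, Q) = -5*Q*(-2) = 10*Q)
(28984 + o(-139, 145)) + E(f(z), -73) = (28984 + 3*(138 - 1*(-139))/145) + 10*(-73) = (28984 + 3*(1/145)*(138 + 139)) - 730 = (28984 + 3*(1/145)*277) - 730 = (28984 + 831/145) - 730 = 4203511/145 - 730 = 4097661/145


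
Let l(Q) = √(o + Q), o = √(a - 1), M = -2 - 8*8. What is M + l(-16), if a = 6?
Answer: -66 + I*√(16 - √5) ≈ -66.0 + 3.71*I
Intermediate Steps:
M = -66 (M = -2 - 64 = -66)
o = √5 (o = √(6 - 1) = √5 ≈ 2.2361)
l(Q) = √(Q + √5) (l(Q) = √(√5 + Q) = √(Q + √5))
M + l(-16) = -66 + √(-16 + √5)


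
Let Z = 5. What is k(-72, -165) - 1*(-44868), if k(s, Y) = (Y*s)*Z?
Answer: 104268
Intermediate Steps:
k(s, Y) = 5*Y*s (k(s, Y) = (Y*s)*5 = 5*Y*s)
k(-72, -165) - 1*(-44868) = 5*(-165)*(-72) - 1*(-44868) = 59400 + 44868 = 104268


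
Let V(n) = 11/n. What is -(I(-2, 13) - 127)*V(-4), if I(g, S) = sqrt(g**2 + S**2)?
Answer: -1397/4 + 11*sqrt(173)/4 ≈ -313.08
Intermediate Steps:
I(g, S) = sqrt(S**2 + g**2)
-(I(-2, 13) - 127)*V(-4) = -(sqrt(13**2 + (-2)**2) - 127)*11/(-4) = -(sqrt(169 + 4) - 127)*11*(-1/4) = -(sqrt(173) - 127)*(-11)/4 = -(-127 + sqrt(173))*(-11)/4 = -(1397/4 - 11*sqrt(173)/4) = -1397/4 + 11*sqrt(173)/4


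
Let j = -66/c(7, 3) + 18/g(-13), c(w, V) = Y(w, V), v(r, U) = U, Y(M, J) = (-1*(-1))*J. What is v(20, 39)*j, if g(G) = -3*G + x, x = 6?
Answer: -4212/5 ≈ -842.40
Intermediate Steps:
Y(M, J) = J (Y(M, J) = 1*J = J)
g(G) = 6 - 3*G (g(G) = -3*G + 6 = 6 - 3*G)
c(w, V) = V
j = -108/5 (j = -66/3 + 18/(6 - 3*(-13)) = -66*1/3 + 18/(6 + 39) = -22 + 18/45 = -22 + 18*(1/45) = -22 + 2/5 = -108/5 ≈ -21.600)
v(20, 39)*j = 39*(-108/5) = -4212/5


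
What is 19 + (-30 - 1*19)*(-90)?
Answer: 4429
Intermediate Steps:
19 + (-30 - 1*19)*(-90) = 19 + (-30 - 19)*(-90) = 19 - 49*(-90) = 19 + 4410 = 4429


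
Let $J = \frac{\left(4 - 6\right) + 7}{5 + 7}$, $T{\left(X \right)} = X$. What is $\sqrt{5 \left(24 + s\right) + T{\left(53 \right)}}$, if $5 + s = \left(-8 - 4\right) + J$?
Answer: $\frac{\sqrt{3243}}{6} \approx 9.4912$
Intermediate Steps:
$J = \frac{5}{12}$ ($J = \frac{\left(4 - 6\right) + 7}{12} = \left(-2 + 7\right) \frac{1}{12} = 5 \cdot \frac{1}{12} = \frac{5}{12} \approx 0.41667$)
$s = - \frac{199}{12}$ ($s = -5 + \left(\left(-8 - 4\right) + \frac{5}{12}\right) = -5 + \left(-12 + \frac{5}{12}\right) = -5 - \frac{139}{12} = - \frac{199}{12} \approx -16.583$)
$\sqrt{5 \left(24 + s\right) + T{\left(53 \right)}} = \sqrt{5 \left(24 - \frac{199}{12}\right) + 53} = \sqrt{5 \cdot \frac{89}{12} + 53} = \sqrt{\frac{445}{12} + 53} = \sqrt{\frac{1081}{12}} = \frac{\sqrt{3243}}{6}$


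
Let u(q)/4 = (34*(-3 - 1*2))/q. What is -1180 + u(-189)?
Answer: -222340/189 ≈ -1176.4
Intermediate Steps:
u(q) = -680/q (u(q) = 4*((34*(-3 - 1*2))/q) = 4*((34*(-3 - 2))/q) = 4*((34*(-5))/q) = 4*(-170/q) = -680/q)
-1180 + u(-189) = -1180 - 680/(-189) = -1180 - 680*(-1/189) = -1180 + 680/189 = -222340/189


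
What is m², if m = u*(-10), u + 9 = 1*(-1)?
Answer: 10000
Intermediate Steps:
u = -10 (u = -9 + 1*(-1) = -9 - 1 = -10)
m = 100 (m = -10*(-10) = 100)
m² = 100² = 10000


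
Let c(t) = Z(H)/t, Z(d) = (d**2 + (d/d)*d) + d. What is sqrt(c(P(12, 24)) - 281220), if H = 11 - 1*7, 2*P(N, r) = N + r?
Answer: 2*I*sqrt(632742)/3 ≈ 530.3*I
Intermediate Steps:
P(N, r) = N/2 + r/2 (P(N, r) = (N + r)/2 = N/2 + r/2)
H = 4 (H = 11 - 7 = 4)
Z(d) = d**2 + 2*d (Z(d) = (d**2 + 1*d) + d = (d**2 + d) + d = (d + d**2) + d = d**2 + 2*d)
c(t) = 24/t (c(t) = (4*(2 + 4))/t = (4*6)/t = 24/t)
sqrt(c(P(12, 24)) - 281220) = sqrt(24/((1/2)*12 + (1/2)*24) - 281220) = sqrt(24/(6 + 12) - 281220) = sqrt(24/18 - 281220) = sqrt(24*(1/18) - 281220) = sqrt(4/3 - 281220) = sqrt(-843656/3) = 2*I*sqrt(632742)/3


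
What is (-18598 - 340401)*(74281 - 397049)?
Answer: 115873389232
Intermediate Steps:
(-18598 - 340401)*(74281 - 397049) = -358999*(-322768) = 115873389232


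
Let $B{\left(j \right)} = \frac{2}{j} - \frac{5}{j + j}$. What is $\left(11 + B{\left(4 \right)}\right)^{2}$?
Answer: $\frac{7569}{64} \approx 118.27$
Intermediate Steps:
$B{\left(j \right)} = - \frac{1}{2 j}$ ($B{\left(j \right)} = \frac{2}{j} - \frac{5}{2 j} = - \frac{1}{2 j}$)
$\left(11 + B{\left(4 \right)}\right)^{2} = \left(11 - \frac{1}{2 \cdot 4}\right)^{2} = \left(11 - \frac{1}{8}\right)^{2} = \left(\frac{87}{8}\right)^{2} = \frac{7569}{64}$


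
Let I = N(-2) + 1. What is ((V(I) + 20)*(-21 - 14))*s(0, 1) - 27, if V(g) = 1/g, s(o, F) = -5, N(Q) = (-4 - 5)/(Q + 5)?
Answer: 6771/2 ≈ 3385.5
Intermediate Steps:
N(Q) = -9/(5 + Q)
I = -2 (I = -9/(5 - 2) + 1 = -9/3 + 1 = -9*⅓ + 1 = -3 + 1 = -2)
((V(I) + 20)*(-21 - 14))*s(0, 1) - 27 = ((1/(-2) + 20)*(-21 - 14))*(-5) - 27 = ((-½ + 20)*(-35))*(-5) - 27 = ((39/2)*(-35))*(-5) - 27 = -1365/2*(-5) - 27 = 6825/2 - 27 = 6771/2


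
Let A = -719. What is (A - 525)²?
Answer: 1547536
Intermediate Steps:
(A - 525)² = (-719 - 525)² = (-1244)² = 1547536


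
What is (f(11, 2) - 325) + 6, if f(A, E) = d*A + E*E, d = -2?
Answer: -337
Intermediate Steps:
f(A, E) = E² - 2*A (f(A, E) = -2*A + E*E = -2*A + E² = E² - 2*A)
(f(11, 2) - 325) + 6 = ((2² - 2*11) - 325) + 6 = ((4 - 22) - 325) + 6 = (-18 - 325) + 6 = -343 + 6 = -337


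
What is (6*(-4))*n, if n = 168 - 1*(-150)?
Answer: -7632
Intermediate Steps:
n = 318 (n = 168 + 150 = 318)
(6*(-4))*n = (6*(-4))*318 = -24*318 = -7632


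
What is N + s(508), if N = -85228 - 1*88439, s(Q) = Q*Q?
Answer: 84397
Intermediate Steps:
s(Q) = Q**2
N = -173667 (N = -85228 - 88439 = -173667)
N + s(508) = -173667 + 508**2 = -173667 + 258064 = 84397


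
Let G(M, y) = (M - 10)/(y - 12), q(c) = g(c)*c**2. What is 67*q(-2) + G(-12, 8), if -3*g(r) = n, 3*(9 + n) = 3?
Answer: 4321/6 ≈ 720.17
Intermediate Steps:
n = -8 (n = -9 + (1/3)*3 = -9 + 1 = -8)
g(r) = 8/3 (g(r) = -1/3*(-8) = 8/3)
q(c) = 8*c**2/3
G(M, y) = (-10 + M)/(-12 + y)
67*q(-2) + G(-12, 8) = 67*((8/3)*(-2)**2) + (-10 - 12)/(-12 + 8) = 67*((8/3)*4) - 22/(-4) = 67*(32/3) - 1/4*(-22) = 2144/3 + 11/2 = 4321/6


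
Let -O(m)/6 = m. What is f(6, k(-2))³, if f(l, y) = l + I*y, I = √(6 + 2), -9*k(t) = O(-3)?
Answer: 792 - 560*√2 ≈ 0.040405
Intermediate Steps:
O(m) = -6*m
k(t) = -2 (k(t) = -(-2)*(-3)/3 = -⅑*18 = -2)
I = 2*√2 (I = √8 = 2*√2 ≈ 2.8284)
f(l, y) = l + 2*y*√2 (f(l, y) = l + (2*√2)*y = l + 2*y*√2)
f(6, k(-2))³ = (6 + 2*(-2)*√2)³ = (6 - 4*√2)³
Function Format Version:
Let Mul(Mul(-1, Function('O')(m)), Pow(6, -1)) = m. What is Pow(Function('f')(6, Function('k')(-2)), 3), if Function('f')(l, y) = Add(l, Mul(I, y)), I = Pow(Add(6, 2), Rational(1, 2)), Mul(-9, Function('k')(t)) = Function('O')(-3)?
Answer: Add(792, Mul(-560, Pow(2, Rational(1, 2)))) ≈ 0.040405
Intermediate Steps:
Function('O')(m) = Mul(-6, m)
Function('k')(t) = -2 (Function('k')(t) = Mul(Rational(-1, 9), Mul(-6, -3)) = Mul(Rational(-1, 9), 18) = -2)
I = Mul(2, Pow(2, Rational(1, 2))) (I = Pow(8, Rational(1, 2)) = Mul(2, Pow(2, Rational(1, 2))) ≈ 2.8284)
Function('f')(l, y) = Add(l, Mul(2, y, Pow(2, Rational(1, 2)))) (Function('f')(l, y) = Add(l, Mul(Mul(2, Pow(2, Rational(1, 2))), y)) = Add(l, Mul(2, y, Pow(2, Rational(1, 2)))))
Pow(Function('f')(6, Function('k')(-2)), 3) = Pow(Add(6, Mul(2, -2, Pow(2, Rational(1, 2)))), 3) = Pow(Add(6, Mul(-4, Pow(2, Rational(1, 2)))), 3)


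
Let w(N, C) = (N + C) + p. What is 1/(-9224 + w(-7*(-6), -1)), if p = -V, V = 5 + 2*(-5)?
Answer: -1/9178 ≈ -0.00010896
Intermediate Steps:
V = -5 (V = 5 - 10 = -5)
p = 5 (p = -1*(-5) = 5)
w(N, C) = 5 + C + N (w(N, C) = (N + C) + 5 = (C + N) + 5 = 5 + C + N)
1/(-9224 + w(-7*(-6), -1)) = 1/(-9224 + (5 - 1 - 7*(-6))) = 1/(-9224 + (5 - 1 + 42)) = 1/(-9224 + 46) = 1/(-9178) = -1/9178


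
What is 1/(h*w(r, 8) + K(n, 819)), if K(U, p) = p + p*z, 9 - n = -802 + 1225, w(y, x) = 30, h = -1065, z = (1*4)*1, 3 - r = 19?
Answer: -1/27855 ≈ -3.5900e-5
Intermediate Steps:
r = -16 (r = 3 - 1*19 = 3 - 19 = -16)
z = 4 (z = 4*1 = 4)
n = -414 (n = 9 - (-802 + 1225) = 9 - 1*423 = 9 - 423 = -414)
K(U, p) = 5*p (K(U, p) = p + p*4 = p + 4*p = 5*p)
1/(h*w(r, 8) + K(n, 819)) = 1/(-1065*30 + 5*819) = 1/(-31950 + 4095) = 1/(-27855) = -1/27855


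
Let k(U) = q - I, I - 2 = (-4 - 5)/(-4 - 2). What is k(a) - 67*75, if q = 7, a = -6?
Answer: -10043/2 ≈ -5021.5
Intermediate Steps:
I = 7/2 (I = 2 + (-4 - 5)/(-4 - 2) = 2 - 9/(-6) = 2 - 9*(-⅙) = 2 + 3/2 = 7/2 ≈ 3.5000)
k(U) = 7/2 (k(U) = 7 - 1*7/2 = 7 - 7/2 = 7/2)
k(a) - 67*75 = 7/2 - 67*75 = 7/2 - 5025 = -10043/2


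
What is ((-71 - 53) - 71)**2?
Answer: 38025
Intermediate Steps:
((-71 - 53) - 71)**2 = (-124 - 71)**2 = (-195)**2 = 38025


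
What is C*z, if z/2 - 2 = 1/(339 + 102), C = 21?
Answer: 1766/21 ≈ 84.095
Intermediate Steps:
z = 1766/441 (z = 4 + 2/(339 + 102) = 4 + 2/441 = 1766/441 ≈ 4.0045)
C*z = 21*(1766/441) = 1766/21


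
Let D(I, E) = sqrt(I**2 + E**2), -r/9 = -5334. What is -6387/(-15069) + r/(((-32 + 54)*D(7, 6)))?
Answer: 2129/5023 + 24003*sqrt(85)/935 ≈ 237.10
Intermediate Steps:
r = 48006 (r = -9*(-5334) = 48006)
D(I, E) = sqrt(E**2 + I**2)
-6387/(-15069) + r/(((-32 + 54)*D(7, 6))) = -6387/(-15069) + 48006/(((-32 + 54)*sqrt(6**2 + 7**2))) = -6387*(-1/15069) + 48006/((22*sqrt(36 + 49))) = 2129/5023 + 48006/((22*sqrt(85))) = 2129/5023 + 48006*(sqrt(85)/1870) = 2129/5023 + 24003*sqrt(85)/935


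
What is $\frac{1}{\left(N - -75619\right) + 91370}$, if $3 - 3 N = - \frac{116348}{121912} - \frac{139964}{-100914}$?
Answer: $\frac{419407758}{70036841029453} \approx 5.9884 \cdot 10^{-6}$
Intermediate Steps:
$N = \frac{358928791}{419407758}$ ($N = 1 - \frac{- \frac{116348}{121912} - \frac{139964}{-100914}}{3} = 1 - \frac{\left(-116348\right) \frac{1}{121912} - - \frac{6362}{4587}}{3} = 1 - \frac{- \frac{29087}{30478} + \frac{6362}{4587}}{3} = 1 - \frac{60478967}{419407758} = \frac{358928791}{419407758} \approx 0.8558$)
$\frac{1}{\left(N - -75619\right) + 91370} = \frac{1}{\left(\frac{358928791}{419407758} - -75619\right) + 91370} = \frac{1}{\left(\frac{358928791}{419407758} + 75619\right) + 91370} = \frac{1}{\frac{31715554180993}{419407758} + 91370} = \frac{1}{\frac{70036841029453}{419407758}} = \frac{419407758}{70036841029453}$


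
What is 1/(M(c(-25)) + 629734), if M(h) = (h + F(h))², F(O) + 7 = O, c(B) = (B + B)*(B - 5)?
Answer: 1/9587783 ≈ 1.0430e-7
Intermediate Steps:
c(B) = 2*B*(-5 + B) (c(B) = (2*B)*(-5 + B) = 2*B*(-5 + B))
F(O) = -7 + O
M(h) = (-7 + 2*h)² (M(h) = (h + (-7 + h))² = (-7 + 2*h)²)
1/(M(c(-25)) + 629734) = 1/((-7 + 2*(2*(-25)*(-5 - 25)))² + 629734) = 1/((-7 + 2*(2*(-25)*(-30)))² + 629734) = 1/((-7 + 2*1500)² + 629734) = 1/((-7 + 3000)² + 629734) = 1/(2993² + 629734) = 1/(8958049 + 629734) = 1/9587783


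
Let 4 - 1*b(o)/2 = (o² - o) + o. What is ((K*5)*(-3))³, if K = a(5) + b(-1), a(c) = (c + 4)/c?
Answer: -1601613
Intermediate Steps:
a(c) = (4 + c)/c
b(o) = 8 - 2*o² (b(o) = 8 - 2*((o² - o) + o) = 8 - 2*o²)
K = 39/5 (K = (4 + 5)/5 + (8 - 2*(-1)²) = (⅕)*9 + (8 - 2*1) = 9/5 + (8 - 2) = 9/5 + 6 = 39/5 ≈ 7.8000)
((K*5)*(-3))³ = (((39/5)*5)*(-3))³ = (39*(-3))³ = (-117)³ = -1601613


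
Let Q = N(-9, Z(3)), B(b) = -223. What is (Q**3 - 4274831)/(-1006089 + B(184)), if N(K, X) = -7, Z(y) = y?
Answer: 2137587/503156 ≈ 4.2484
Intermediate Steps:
Q = -7
(Q**3 - 4274831)/(-1006089 + B(184)) = ((-7)**3 - 4274831)/(-1006089 - 223) = (-343 - 4274831)/(-1006312) = -4275174*(-1/1006312) = 2137587/503156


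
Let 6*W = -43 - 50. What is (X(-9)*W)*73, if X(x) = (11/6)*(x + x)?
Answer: 74679/2 ≈ 37340.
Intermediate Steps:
X(x) = 11*x/3 (X(x) = (11*(⅙))*(2*x) = 11*(2*x)/6 = 11*x/3)
W = -31/2 (W = (-43 - 50)/6 = (⅙)*(-93) = -31/2 ≈ -15.500)
(X(-9)*W)*73 = (((11/3)*(-9))*(-31/2))*73 = -33*(-31/2)*73 = (1023/2)*73 = 74679/2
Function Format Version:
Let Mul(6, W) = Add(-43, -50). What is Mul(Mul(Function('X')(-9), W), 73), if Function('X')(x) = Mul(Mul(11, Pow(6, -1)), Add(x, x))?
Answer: Rational(74679, 2) ≈ 37340.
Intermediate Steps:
Function('X')(x) = Mul(Rational(11, 3), x) (Function('X')(x) = Mul(Mul(11, Rational(1, 6)), Mul(2, x)) = Mul(Rational(11, 6), Mul(2, x)) = Mul(Rational(11, 3), x))
W = Rational(-31, 2) (W = Mul(Rational(1, 6), Add(-43, -50)) = Mul(Rational(1, 6), -93) = Rational(-31, 2) ≈ -15.500)
Mul(Mul(Function('X')(-9), W), 73) = Mul(Mul(Mul(Rational(11, 3), -9), Rational(-31, 2)), 73) = Mul(Mul(-33, Rational(-31, 2)), 73) = Mul(Rational(1023, 2), 73) = Rational(74679, 2)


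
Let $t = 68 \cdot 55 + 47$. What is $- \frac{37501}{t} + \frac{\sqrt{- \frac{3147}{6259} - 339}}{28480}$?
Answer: $- \frac{37501}{3787} + \frac{i \sqrt{3325012383}}{89128160} \approx -9.9026 + 0.00064697 i$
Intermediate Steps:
$t = 3787$ ($t = 3740 + 47 = 3787$)
$- \frac{37501}{t} + \frac{\sqrt{- \frac{3147}{6259} - 339}}{28480} = - \frac{37501}{3787} + \frac{\sqrt{- \frac{3147}{6259} - 339}}{28480} = \left(-37501\right) \frac{1}{3787} + \sqrt{\left(-3147\right) \frac{1}{6259} - 339} \cdot \frac{1}{28480} = - \frac{37501}{3787} + \sqrt{- \frac{3147}{6259} - 339} \cdot \frac{1}{28480} = - \frac{37501}{3787} + \sqrt{- \frac{2124948}{6259}} \cdot \frac{1}{28480} = - \frac{37501}{3787} + \frac{2 i \sqrt{3325012383}}{6259} \cdot \frac{1}{28480} = - \frac{37501}{3787} + \frac{i \sqrt{3325012383}}{89128160}$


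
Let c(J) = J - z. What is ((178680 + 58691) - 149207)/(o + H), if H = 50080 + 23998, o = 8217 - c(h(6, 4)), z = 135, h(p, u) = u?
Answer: 44082/41213 ≈ 1.0696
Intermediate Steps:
c(J) = -135 + J (c(J) = J - 1*135 = J - 135 = -135 + J)
o = 8348 (o = 8217 - (-135 + 4) = 8217 - 1*(-131) = 8217 + 131 = 8348)
H = 74078
((178680 + 58691) - 149207)/(o + H) = ((178680 + 58691) - 149207)/(8348 + 74078) = (237371 - 149207)/82426 = 88164*(1/82426) = 44082/41213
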